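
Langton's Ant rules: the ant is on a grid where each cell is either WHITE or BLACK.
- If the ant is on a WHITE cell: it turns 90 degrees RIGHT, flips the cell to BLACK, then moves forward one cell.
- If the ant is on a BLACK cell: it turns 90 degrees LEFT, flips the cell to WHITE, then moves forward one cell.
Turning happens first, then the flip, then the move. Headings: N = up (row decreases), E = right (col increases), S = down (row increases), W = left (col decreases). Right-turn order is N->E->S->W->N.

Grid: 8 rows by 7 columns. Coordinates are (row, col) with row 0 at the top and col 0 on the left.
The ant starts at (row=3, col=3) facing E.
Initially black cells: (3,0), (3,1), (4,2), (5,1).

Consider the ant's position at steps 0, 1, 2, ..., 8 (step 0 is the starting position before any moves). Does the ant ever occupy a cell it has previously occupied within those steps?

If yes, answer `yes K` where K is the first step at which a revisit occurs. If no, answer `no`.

Answer: yes 8

Derivation:
Step 1: on WHITE (3,3): turn R to S, flip to black, move to (4,3). |black|=5 — new cell
Step 2: on WHITE (4,3): turn R to W, flip to black, move to (4,2). |black|=6 — new cell
Step 3: on BLACK (4,2): turn L to S, flip to white, move to (5,2). |black|=5 — new cell
Step 4: on WHITE (5,2): turn R to W, flip to black, move to (5,1). |black|=6 — new cell
Step 5: on BLACK (5,1): turn L to S, flip to white, move to (6,1). |black|=5 — new cell
Step 6: on WHITE (6,1): turn R to W, flip to black, move to (6,0). |black|=6 — new cell
Step 7: on WHITE (6,0): turn R to N, flip to black, move to (5,0). |black|=7 — new cell
Step 8: on WHITE (5,0): turn R to E, flip to black, move to (5,1). |black|=8 — REVISIT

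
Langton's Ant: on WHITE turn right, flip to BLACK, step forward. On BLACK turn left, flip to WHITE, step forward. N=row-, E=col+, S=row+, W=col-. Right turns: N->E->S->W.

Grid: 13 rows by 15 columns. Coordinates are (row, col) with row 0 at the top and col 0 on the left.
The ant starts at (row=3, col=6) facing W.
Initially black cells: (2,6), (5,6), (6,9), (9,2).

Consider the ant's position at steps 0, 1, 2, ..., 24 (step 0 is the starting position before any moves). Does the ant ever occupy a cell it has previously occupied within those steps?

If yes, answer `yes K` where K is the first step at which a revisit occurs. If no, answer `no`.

Step 1: on WHITE (3,6): turn R to N, flip to black, move to (2,6). |black|=5 — new cell
Step 2: on BLACK (2,6): turn L to W, flip to white, move to (2,5). |black|=4 — new cell
Step 3: on WHITE (2,5): turn R to N, flip to black, move to (1,5). |black|=5 — new cell
Step 4: on WHITE (1,5): turn R to E, flip to black, move to (1,6). |black|=6 — new cell
Step 5: on WHITE (1,6): turn R to S, flip to black, move to (2,6). |black|=7 — REVISIT

Answer: yes 5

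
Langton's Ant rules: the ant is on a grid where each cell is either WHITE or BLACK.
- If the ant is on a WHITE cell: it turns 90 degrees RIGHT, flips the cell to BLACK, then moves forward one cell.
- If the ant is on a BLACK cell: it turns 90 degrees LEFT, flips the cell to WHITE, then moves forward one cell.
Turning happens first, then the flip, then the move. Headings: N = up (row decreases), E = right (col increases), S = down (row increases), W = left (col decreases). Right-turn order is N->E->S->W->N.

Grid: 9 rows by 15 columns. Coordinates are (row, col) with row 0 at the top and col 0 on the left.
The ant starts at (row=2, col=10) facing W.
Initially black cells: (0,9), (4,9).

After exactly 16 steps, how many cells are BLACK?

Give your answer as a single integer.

Answer: 10

Derivation:
Step 1: on WHITE (2,10): turn R to N, flip to black, move to (1,10). |black|=3
Step 2: on WHITE (1,10): turn R to E, flip to black, move to (1,11). |black|=4
Step 3: on WHITE (1,11): turn R to S, flip to black, move to (2,11). |black|=5
Step 4: on WHITE (2,11): turn R to W, flip to black, move to (2,10). |black|=6
Step 5: on BLACK (2,10): turn L to S, flip to white, move to (3,10). |black|=5
Step 6: on WHITE (3,10): turn R to W, flip to black, move to (3,9). |black|=6
Step 7: on WHITE (3,9): turn R to N, flip to black, move to (2,9). |black|=7
Step 8: on WHITE (2,9): turn R to E, flip to black, move to (2,10). |black|=8
Step 9: on WHITE (2,10): turn R to S, flip to black, move to (3,10). |black|=9
Step 10: on BLACK (3,10): turn L to E, flip to white, move to (3,11). |black|=8
Step 11: on WHITE (3,11): turn R to S, flip to black, move to (4,11). |black|=9
Step 12: on WHITE (4,11): turn R to W, flip to black, move to (4,10). |black|=10
Step 13: on WHITE (4,10): turn R to N, flip to black, move to (3,10). |black|=11
Step 14: on WHITE (3,10): turn R to E, flip to black, move to (3,11). |black|=12
Step 15: on BLACK (3,11): turn L to N, flip to white, move to (2,11). |black|=11
Step 16: on BLACK (2,11): turn L to W, flip to white, move to (2,10). |black|=10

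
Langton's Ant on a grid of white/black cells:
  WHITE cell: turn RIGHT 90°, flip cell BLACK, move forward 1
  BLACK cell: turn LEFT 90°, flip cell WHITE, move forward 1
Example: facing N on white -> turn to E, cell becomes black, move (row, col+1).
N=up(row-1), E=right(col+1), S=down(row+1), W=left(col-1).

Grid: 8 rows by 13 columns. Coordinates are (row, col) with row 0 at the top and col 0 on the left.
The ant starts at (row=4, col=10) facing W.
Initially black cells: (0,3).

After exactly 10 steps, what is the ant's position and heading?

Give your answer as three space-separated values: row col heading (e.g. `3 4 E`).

Step 1: on WHITE (4,10): turn R to N, flip to black, move to (3,10). |black|=2
Step 2: on WHITE (3,10): turn R to E, flip to black, move to (3,11). |black|=3
Step 3: on WHITE (3,11): turn R to S, flip to black, move to (4,11). |black|=4
Step 4: on WHITE (4,11): turn R to W, flip to black, move to (4,10). |black|=5
Step 5: on BLACK (4,10): turn L to S, flip to white, move to (5,10). |black|=4
Step 6: on WHITE (5,10): turn R to W, flip to black, move to (5,9). |black|=5
Step 7: on WHITE (5,9): turn R to N, flip to black, move to (4,9). |black|=6
Step 8: on WHITE (4,9): turn R to E, flip to black, move to (4,10). |black|=7
Step 9: on WHITE (4,10): turn R to S, flip to black, move to (5,10). |black|=8
Step 10: on BLACK (5,10): turn L to E, flip to white, move to (5,11). |black|=7

Answer: 5 11 E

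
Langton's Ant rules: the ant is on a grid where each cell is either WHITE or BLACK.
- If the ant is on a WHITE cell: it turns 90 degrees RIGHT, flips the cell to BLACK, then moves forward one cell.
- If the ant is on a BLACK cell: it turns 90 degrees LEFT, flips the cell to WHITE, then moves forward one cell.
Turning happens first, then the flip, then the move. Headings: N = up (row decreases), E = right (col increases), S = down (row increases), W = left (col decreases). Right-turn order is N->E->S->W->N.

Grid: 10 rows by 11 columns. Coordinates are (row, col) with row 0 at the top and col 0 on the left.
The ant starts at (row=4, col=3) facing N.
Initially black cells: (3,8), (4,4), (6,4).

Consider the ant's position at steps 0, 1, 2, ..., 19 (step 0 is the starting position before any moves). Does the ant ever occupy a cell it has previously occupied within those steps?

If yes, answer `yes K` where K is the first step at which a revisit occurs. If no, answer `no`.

Answer: yes 5

Derivation:
Step 1: on WHITE (4,3): turn R to E, flip to black, move to (4,4). |black|=4 — new cell
Step 2: on BLACK (4,4): turn L to N, flip to white, move to (3,4). |black|=3 — new cell
Step 3: on WHITE (3,4): turn R to E, flip to black, move to (3,5). |black|=4 — new cell
Step 4: on WHITE (3,5): turn R to S, flip to black, move to (4,5). |black|=5 — new cell
Step 5: on WHITE (4,5): turn R to W, flip to black, move to (4,4). |black|=6 — REVISIT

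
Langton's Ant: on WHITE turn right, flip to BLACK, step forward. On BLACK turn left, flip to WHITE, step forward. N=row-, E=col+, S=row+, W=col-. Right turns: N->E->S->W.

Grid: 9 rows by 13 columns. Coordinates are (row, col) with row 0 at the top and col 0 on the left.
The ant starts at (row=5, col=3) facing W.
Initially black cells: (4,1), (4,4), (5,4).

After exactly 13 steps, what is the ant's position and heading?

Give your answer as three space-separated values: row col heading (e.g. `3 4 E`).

Step 1: on WHITE (5,3): turn R to N, flip to black, move to (4,3). |black|=4
Step 2: on WHITE (4,3): turn R to E, flip to black, move to (4,4). |black|=5
Step 3: on BLACK (4,4): turn L to N, flip to white, move to (3,4). |black|=4
Step 4: on WHITE (3,4): turn R to E, flip to black, move to (3,5). |black|=5
Step 5: on WHITE (3,5): turn R to S, flip to black, move to (4,5). |black|=6
Step 6: on WHITE (4,5): turn R to W, flip to black, move to (4,4). |black|=7
Step 7: on WHITE (4,4): turn R to N, flip to black, move to (3,4). |black|=8
Step 8: on BLACK (3,4): turn L to W, flip to white, move to (3,3). |black|=7
Step 9: on WHITE (3,3): turn R to N, flip to black, move to (2,3). |black|=8
Step 10: on WHITE (2,3): turn R to E, flip to black, move to (2,4). |black|=9
Step 11: on WHITE (2,4): turn R to S, flip to black, move to (3,4). |black|=10
Step 12: on WHITE (3,4): turn R to W, flip to black, move to (3,3). |black|=11
Step 13: on BLACK (3,3): turn L to S, flip to white, move to (4,3). |black|=10

Answer: 4 3 S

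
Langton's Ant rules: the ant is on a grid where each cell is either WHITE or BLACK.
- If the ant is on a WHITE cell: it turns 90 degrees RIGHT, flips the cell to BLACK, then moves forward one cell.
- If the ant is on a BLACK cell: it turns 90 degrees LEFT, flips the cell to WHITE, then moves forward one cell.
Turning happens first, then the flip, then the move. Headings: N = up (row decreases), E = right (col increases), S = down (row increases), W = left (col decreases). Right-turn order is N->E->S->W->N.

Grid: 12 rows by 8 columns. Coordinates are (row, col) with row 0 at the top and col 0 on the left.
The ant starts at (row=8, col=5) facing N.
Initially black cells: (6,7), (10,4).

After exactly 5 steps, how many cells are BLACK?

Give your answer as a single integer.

Step 1: on WHITE (8,5): turn R to E, flip to black, move to (8,6). |black|=3
Step 2: on WHITE (8,6): turn R to S, flip to black, move to (9,6). |black|=4
Step 3: on WHITE (9,6): turn R to W, flip to black, move to (9,5). |black|=5
Step 4: on WHITE (9,5): turn R to N, flip to black, move to (8,5). |black|=6
Step 5: on BLACK (8,5): turn L to W, flip to white, move to (8,4). |black|=5

Answer: 5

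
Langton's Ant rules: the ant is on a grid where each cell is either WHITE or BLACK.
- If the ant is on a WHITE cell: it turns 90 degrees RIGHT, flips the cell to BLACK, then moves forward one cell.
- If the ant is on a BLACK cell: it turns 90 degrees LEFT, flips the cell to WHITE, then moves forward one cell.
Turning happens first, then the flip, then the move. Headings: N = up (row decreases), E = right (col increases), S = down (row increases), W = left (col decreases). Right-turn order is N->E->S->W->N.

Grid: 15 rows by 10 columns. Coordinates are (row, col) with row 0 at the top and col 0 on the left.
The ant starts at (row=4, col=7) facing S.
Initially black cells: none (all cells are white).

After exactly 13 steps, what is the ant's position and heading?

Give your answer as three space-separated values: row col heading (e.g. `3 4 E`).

Answer: 4 8 W

Derivation:
Step 1: on WHITE (4,7): turn R to W, flip to black, move to (4,6). |black|=1
Step 2: on WHITE (4,6): turn R to N, flip to black, move to (3,6). |black|=2
Step 3: on WHITE (3,6): turn R to E, flip to black, move to (3,7). |black|=3
Step 4: on WHITE (3,7): turn R to S, flip to black, move to (4,7). |black|=4
Step 5: on BLACK (4,7): turn L to E, flip to white, move to (4,8). |black|=3
Step 6: on WHITE (4,8): turn R to S, flip to black, move to (5,8). |black|=4
Step 7: on WHITE (5,8): turn R to W, flip to black, move to (5,7). |black|=5
Step 8: on WHITE (5,7): turn R to N, flip to black, move to (4,7). |black|=6
Step 9: on WHITE (4,7): turn R to E, flip to black, move to (4,8). |black|=7
Step 10: on BLACK (4,8): turn L to N, flip to white, move to (3,8). |black|=6
Step 11: on WHITE (3,8): turn R to E, flip to black, move to (3,9). |black|=7
Step 12: on WHITE (3,9): turn R to S, flip to black, move to (4,9). |black|=8
Step 13: on WHITE (4,9): turn R to W, flip to black, move to (4,8). |black|=9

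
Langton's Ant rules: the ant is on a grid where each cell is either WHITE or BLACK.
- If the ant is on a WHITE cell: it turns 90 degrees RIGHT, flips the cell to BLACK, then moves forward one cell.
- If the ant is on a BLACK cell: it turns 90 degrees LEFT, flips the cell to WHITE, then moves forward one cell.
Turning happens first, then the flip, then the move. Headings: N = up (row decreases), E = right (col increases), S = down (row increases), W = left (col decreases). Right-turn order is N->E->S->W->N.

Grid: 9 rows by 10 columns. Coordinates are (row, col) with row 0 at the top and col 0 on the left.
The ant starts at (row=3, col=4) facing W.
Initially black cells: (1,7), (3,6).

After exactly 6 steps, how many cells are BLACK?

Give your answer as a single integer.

Step 1: on WHITE (3,4): turn R to N, flip to black, move to (2,4). |black|=3
Step 2: on WHITE (2,4): turn R to E, flip to black, move to (2,5). |black|=4
Step 3: on WHITE (2,5): turn R to S, flip to black, move to (3,5). |black|=5
Step 4: on WHITE (3,5): turn R to W, flip to black, move to (3,4). |black|=6
Step 5: on BLACK (3,4): turn L to S, flip to white, move to (4,4). |black|=5
Step 6: on WHITE (4,4): turn R to W, flip to black, move to (4,3). |black|=6

Answer: 6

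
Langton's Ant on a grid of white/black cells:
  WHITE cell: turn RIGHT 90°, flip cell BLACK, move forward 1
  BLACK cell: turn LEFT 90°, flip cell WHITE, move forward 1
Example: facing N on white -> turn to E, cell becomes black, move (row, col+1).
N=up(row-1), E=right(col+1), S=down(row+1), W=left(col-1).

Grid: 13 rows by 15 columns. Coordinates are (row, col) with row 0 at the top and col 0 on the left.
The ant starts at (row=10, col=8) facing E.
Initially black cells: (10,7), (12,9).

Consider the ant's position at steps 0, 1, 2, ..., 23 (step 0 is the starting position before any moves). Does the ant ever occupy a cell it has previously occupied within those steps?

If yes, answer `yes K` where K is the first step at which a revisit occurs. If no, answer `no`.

Step 1: on WHITE (10,8): turn R to S, flip to black, move to (11,8). |black|=3 — new cell
Step 2: on WHITE (11,8): turn R to W, flip to black, move to (11,7). |black|=4 — new cell
Step 3: on WHITE (11,7): turn R to N, flip to black, move to (10,7). |black|=5 — new cell
Step 4: on BLACK (10,7): turn L to W, flip to white, move to (10,6). |black|=4 — new cell
Step 5: on WHITE (10,6): turn R to N, flip to black, move to (9,6). |black|=5 — new cell
Step 6: on WHITE (9,6): turn R to E, flip to black, move to (9,7). |black|=6 — new cell
Step 7: on WHITE (9,7): turn R to S, flip to black, move to (10,7). |black|=7 — REVISIT

Answer: yes 7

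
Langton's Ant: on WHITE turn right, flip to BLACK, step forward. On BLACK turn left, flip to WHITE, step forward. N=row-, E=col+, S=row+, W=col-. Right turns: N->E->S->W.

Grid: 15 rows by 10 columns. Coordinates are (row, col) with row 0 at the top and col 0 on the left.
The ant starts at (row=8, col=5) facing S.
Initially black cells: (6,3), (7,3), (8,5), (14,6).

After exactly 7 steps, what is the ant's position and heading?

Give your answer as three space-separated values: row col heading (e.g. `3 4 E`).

Step 1: on BLACK (8,5): turn L to E, flip to white, move to (8,6). |black|=3
Step 2: on WHITE (8,6): turn R to S, flip to black, move to (9,6). |black|=4
Step 3: on WHITE (9,6): turn R to W, flip to black, move to (9,5). |black|=5
Step 4: on WHITE (9,5): turn R to N, flip to black, move to (8,5). |black|=6
Step 5: on WHITE (8,5): turn R to E, flip to black, move to (8,6). |black|=7
Step 6: on BLACK (8,6): turn L to N, flip to white, move to (7,6). |black|=6
Step 7: on WHITE (7,6): turn R to E, flip to black, move to (7,7). |black|=7

Answer: 7 7 E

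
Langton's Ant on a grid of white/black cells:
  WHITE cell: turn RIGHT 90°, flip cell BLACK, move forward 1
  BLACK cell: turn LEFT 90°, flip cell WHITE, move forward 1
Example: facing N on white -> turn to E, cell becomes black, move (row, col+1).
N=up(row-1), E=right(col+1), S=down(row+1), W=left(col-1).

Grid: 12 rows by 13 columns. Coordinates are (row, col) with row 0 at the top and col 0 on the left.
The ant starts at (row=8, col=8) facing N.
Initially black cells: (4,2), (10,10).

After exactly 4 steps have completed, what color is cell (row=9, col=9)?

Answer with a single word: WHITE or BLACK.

Step 1: on WHITE (8,8): turn R to E, flip to black, move to (8,9). |black|=3
Step 2: on WHITE (8,9): turn R to S, flip to black, move to (9,9). |black|=4
Step 3: on WHITE (9,9): turn R to W, flip to black, move to (9,8). |black|=5
Step 4: on WHITE (9,8): turn R to N, flip to black, move to (8,8). |black|=6

Answer: BLACK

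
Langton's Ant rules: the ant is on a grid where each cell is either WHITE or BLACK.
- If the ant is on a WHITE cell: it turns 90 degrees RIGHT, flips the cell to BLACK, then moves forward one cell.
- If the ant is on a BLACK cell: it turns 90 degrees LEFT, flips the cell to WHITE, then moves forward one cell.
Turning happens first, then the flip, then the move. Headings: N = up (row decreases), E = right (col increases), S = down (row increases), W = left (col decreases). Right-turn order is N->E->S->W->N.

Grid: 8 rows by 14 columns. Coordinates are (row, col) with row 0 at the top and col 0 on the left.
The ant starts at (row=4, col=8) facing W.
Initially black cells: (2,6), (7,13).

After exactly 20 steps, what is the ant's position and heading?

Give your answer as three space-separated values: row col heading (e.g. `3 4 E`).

Step 1: on WHITE (4,8): turn R to N, flip to black, move to (3,8). |black|=3
Step 2: on WHITE (3,8): turn R to E, flip to black, move to (3,9). |black|=4
Step 3: on WHITE (3,9): turn R to S, flip to black, move to (4,9). |black|=5
Step 4: on WHITE (4,9): turn R to W, flip to black, move to (4,8). |black|=6
Step 5: on BLACK (4,8): turn L to S, flip to white, move to (5,8). |black|=5
Step 6: on WHITE (5,8): turn R to W, flip to black, move to (5,7). |black|=6
Step 7: on WHITE (5,7): turn R to N, flip to black, move to (4,7). |black|=7
Step 8: on WHITE (4,7): turn R to E, flip to black, move to (4,8). |black|=8
Step 9: on WHITE (4,8): turn R to S, flip to black, move to (5,8). |black|=9
Step 10: on BLACK (5,8): turn L to E, flip to white, move to (5,9). |black|=8
Step 11: on WHITE (5,9): turn R to S, flip to black, move to (6,9). |black|=9
Step 12: on WHITE (6,9): turn R to W, flip to black, move to (6,8). |black|=10
Step 13: on WHITE (6,8): turn R to N, flip to black, move to (5,8). |black|=11
Step 14: on WHITE (5,8): turn R to E, flip to black, move to (5,9). |black|=12
Step 15: on BLACK (5,9): turn L to N, flip to white, move to (4,9). |black|=11
Step 16: on BLACK (4,9): turn L to W, flip to white, move to (4,8). |black|=10
Step 17: on BLACK (4,8): turn L to S, flip to white, move to (5,8). |black|=9
Step 18: on BLACK (5,8): turn L to E, flip to white, move to (5,9). |black|=8
Step 19: on WHITE (5,9): turn R to S, flip to black, move to (6,9). |black|=9
Step 20: on BLACK (6,9): turn L to E, flip to white, move to (6,10). |black|=8

Answer: 6 10 E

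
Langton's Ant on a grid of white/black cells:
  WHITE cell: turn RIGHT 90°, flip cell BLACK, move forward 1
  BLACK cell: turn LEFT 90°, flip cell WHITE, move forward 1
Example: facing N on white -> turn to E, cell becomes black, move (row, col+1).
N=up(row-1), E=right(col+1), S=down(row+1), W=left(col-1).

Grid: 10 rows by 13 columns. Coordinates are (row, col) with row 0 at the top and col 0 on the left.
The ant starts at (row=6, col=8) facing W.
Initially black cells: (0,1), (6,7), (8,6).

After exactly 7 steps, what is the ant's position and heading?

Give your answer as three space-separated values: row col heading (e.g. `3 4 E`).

Answer: 6 7 N

Derivation:
Step 1: on WHITE (6,8): turn R to N, flip to black, move to (5,8). |black|=4
Step 2: on WHITE (5,8): turn R to E, flip to black, move to (5,9). |black|=5
Step 3: on WHITE (5,9): turn R to S, flip to black, move to (6,9). |black|=6
Step 4: on WHITE (6,9): turn R to W, flip to black, move to (6,8). |black|=7
Step 5: on BLACK (6,8): turn L to S, flip to white, move to (7,8). |black|=6
Step 6: on WHITE (7,8): turn R to W, flip to black, move to (7,7). |black|=7
Step 7: on WHITE (7,7): turn R to N, flip to black, move to (6,7). |black|=8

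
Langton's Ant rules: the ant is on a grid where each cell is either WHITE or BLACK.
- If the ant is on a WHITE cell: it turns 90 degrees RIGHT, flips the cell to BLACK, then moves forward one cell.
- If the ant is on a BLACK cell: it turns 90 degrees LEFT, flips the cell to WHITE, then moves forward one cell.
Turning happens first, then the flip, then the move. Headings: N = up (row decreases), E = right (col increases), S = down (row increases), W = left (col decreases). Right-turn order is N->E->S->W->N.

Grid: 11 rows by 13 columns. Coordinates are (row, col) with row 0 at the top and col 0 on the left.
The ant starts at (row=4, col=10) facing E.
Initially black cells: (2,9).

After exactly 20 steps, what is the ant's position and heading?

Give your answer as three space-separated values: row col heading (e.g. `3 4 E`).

Answer: 2 8 E

Derivation:
Step 1: on WHITE (4,10): turn R to S, flip to black, move to (5,10). |black|=2
Step 2: on WHITE (5,10): turn R to W, flip to black, move to (5,9). |black|=3
Step 3: on WHITE (5,9): turn R to N, flip to black, move to (4,9). |black|=4
Step 4: on WHITE (4,9): turn R to E, flip to black, move to (4,10). |black|=5
Step 5: on BLACK (4,10): turn L to N, flip to white, move to (3,10). |black|=4
Step 6: on WHITE (3,10): turn R to E, flip to black, move to (3,11). |black|=5
Step 7: on WHITE (3,11): turn R to S, flip to black, move to (4,11). |black|=6
Step 8: on WHITE (4,11): turn R to W, flip to black, move to (4,10). |black|=7
Step 9: on WHITE (4,10): turn R to N, flip to black, move to (3,10). |black|=8
Step 10: on BLACK (3,10): turn L to W, flip to white, move to (3,9). |black|=7
Step 11: on WHITE (3,9): turn R to N, flip to black, move to (2,9). |black|=8
Step 12: on BLACK (2,9): turn L to W, flip to white, move to (2,8). |black|=7
Step 13: on WHITE (2,8): turn R to N, flip to black, move to (1,8). |black|=8
Step 14: on WHITE (1,8): turn R to E, flip to black, move to (1,9). |black|=9
Step 15: on WHITE (1,9): turn R to S, flip to black, move to (2,9). |black|=10
Step 16: on WHITE (2,9): turn R to W, flip to black, move to (2,8). |black|=11
Step 17: on BLACK (2,8): turn L to S, flip to white, move to (3,8). |black|=10
Step 18: on WHITE (3,8): turn R to W, flip to black, move to (3,7). |black|=11
Step 19: on WHITE (3,7): turn R to N, flip to black, move to (2,7). |black|=12
Step 20: on WHITE (2,7): turn R to E, flip to black, move to (2,8). |black|=13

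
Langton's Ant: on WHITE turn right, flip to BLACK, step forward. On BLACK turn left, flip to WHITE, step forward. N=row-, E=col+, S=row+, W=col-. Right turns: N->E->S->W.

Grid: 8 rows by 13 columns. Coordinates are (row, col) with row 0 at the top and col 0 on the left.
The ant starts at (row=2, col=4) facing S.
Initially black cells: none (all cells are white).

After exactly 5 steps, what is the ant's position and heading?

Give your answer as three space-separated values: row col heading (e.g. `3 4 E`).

Step 1: on WHITE (2,4): turn R to W, flip to black, move to (2,3). |black|=1
Step 2: on WHITE (2,3): turn R to N, flip to black, move to (1,3). |black|=2
Step 3: on WHITE (1,3): turn R to E, flip to black, move to (1,4). |black|=3
Step 4: on WHITE (1,4): turn R to S, flip to black, move to (2,4). |black|=4
Step 5: on BLACK (2,4): turn L to E, flip to white, move to (2,5). |black|=3

Answer: 2 5 E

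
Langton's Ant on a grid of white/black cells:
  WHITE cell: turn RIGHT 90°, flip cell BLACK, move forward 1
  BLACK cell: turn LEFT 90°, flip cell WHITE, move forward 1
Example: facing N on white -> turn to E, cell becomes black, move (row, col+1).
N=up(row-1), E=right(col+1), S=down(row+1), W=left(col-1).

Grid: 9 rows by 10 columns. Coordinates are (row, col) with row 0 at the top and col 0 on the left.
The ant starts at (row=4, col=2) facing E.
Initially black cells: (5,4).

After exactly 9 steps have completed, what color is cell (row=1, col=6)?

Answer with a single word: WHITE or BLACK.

Step 1: on WHITE (4,2): turn R to S, flip to black, move to (5,2). |black|=2
Step 2: on WHITE (5,2): turn R to W, flip to black, move to (5,1). |black|=3
Step 3: on WHITE (5,1): turn R to N, flip to black, move to (4,1). |black|=4
Step 4: on WHITE (4,1): turn R to E, flip to black, move to (4,2). |black|=5
Step 5: on BLACK (4,2): turn L to N, flip to white, move to (3,2). |black|=4
Step 6: on WHITE (3,2): turn R to E, flip to black, move to (3,3). |black|=5
Step 7: on WHITE (3,3): turn R to S, flip to black, move to (4,3). |black|=6
Step 8: on WHITE (4,3): turn R to W, flip to black, move to (4,2). |black|=7
Step 9: on WHITE (4,2): turn R to N, flip to black, move to (3,2). |black|=8

Answer: WHITE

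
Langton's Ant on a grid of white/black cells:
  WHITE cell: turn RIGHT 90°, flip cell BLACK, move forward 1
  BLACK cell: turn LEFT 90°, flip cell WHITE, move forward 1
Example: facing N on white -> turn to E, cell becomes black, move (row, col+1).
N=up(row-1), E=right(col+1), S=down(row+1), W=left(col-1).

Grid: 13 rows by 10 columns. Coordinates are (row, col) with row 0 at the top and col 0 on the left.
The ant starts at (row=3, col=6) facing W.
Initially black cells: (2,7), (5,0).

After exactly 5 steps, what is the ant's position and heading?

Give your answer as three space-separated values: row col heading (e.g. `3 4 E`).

Answer: 2 8 S

Derivation:
Step 1: on WHITE (3,6): turn R to N, flip to black, move to (2,6). |black|=3
Step 2: on WHITE (2,6): turn R to E, flip to black, move to (2,7). |black|=4
Step 3: on BLACK (2,7): turn L to N, flip to white, move to (1,7). |black|=3
Step 4: on WHITE (1,7): turn R to E, flip to black, move to (1,8). |black|=4
Step 5: on WHITE (1,8): turn R to S, flip to black, move to (2,8). |black|=5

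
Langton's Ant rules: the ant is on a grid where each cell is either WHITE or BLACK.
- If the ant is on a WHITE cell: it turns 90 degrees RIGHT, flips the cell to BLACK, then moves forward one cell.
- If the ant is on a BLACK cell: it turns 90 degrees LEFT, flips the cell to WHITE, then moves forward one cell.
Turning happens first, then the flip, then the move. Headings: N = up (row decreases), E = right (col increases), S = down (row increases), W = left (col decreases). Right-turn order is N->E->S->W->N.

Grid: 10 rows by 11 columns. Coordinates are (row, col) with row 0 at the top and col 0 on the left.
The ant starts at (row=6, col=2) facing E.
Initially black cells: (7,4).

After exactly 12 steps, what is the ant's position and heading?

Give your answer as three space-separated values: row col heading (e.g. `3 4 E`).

Answer: 4 2 E

Derivation:
Step 1: on WHITE (6,2): turn R to S, flip to black, move to (7,2). |black|=2
Step 2: on WHITE (7,2): turn R to W, flip to black, move to (7,1). |black|=3
Step 3: on WHITE (7,1): turn R to N, flip to black, move to (6,1). |black|=4
Step 4: on WHITE (6,1): turn R to E, flip to black, move to (6,2). |black|=5
Step 5: on BLACK (6,2): turn L to N, flip to white, move to (5,2). |black|=4
Step 6: on WHITE (5,2): turn R to E, flip to black, move to (5,3). |black|=5
Step 7: on WHITE (5,3): turn R to S, flip to black, move to (6,3). |black|=6
Step 8: on WHITE (6,3): turn R to W, flip to black, move to (6,2). |black|=7
Step 9: on WHITE (6,2): turn R to N, flip to black, move to (5,2). |black|=8
Step 10: on BLACK (5,2): turn L to W, flip to white, move to (5,1). |black|=7
Step 11: on WHITE (5,1): turn R to N, flip to black, move to (4,1). |black|=8
Step 12: on WHITE (4,1): turn R to E, flip to black, move to (4,2). |black|=9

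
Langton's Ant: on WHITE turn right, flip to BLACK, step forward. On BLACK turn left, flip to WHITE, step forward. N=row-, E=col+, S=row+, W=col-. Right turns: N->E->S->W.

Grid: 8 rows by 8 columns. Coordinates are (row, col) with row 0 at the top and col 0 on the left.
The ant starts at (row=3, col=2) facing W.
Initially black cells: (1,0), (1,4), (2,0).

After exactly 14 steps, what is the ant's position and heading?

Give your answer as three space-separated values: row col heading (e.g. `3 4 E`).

Step 1: on WHITE (3,2): turn R to N, flip to black, move to (2,2). |black|=4
Step 2: on WHITE (2,2): turn R to E, flip to black, move to (2,3). |black|=5
Step 3: on WHITE (2,3): turn R to S, flip to black, move to (3,3). |black|=6
Step 4: on WHITE (3,3): turn R to W, flip to black, move to (3,2). |black|=7
Step 5: on BLACK (3,2): turn L to S, flip to white, move to (4,2). |black|=6
Step 6: on WHITE (4,2): turn R to W, flip to black, move to (4,1). |black|=7
Step 7: on WHITE (4,1): turn R to N, flip to black, move to (3,1). |black|=8
Step 8: on WHITE (3,1): turn R to E, flip to black, move to (3,2). |black|=9
Step 9: on WHITE (3,2): turn R to S, flip to black, move to (4,2). |black|=10
Step 10: on BLACK (4,2): turn L to E, flip to white, move to (4,3). |black|=9
Step 11: on WHITE (4,3): turn R to S, flip to black, move to (5,3). |black|=10
Step 12: on WHITE (5,3): turn R to W, flip to black, move to (5,2). |black|=11
Step 13: on WHITE (5,2): turn R to N, flip to black, move to (4,2). |black|=12
Step 14: on WHITE (4,2): turn R to E, flip to black, move to (4,3). |black|=13

Answer: 4 3 E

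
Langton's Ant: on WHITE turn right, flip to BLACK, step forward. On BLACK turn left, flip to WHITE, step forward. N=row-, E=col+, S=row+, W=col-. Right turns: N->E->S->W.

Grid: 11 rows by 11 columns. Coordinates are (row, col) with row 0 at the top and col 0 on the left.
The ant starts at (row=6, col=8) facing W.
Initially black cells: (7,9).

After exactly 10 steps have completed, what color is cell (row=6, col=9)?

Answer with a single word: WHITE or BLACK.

Step 1: on WHITE (6,8): turn R to N, flip to black, move to (5,8). |black|=2
Step 2: on WHITE (5,8): turn R to E, flip to black, move to (5,9). |black|=3
Step 3: on WHITE (5,9): turn R to S, flip to black, move to (6,9). |black|=4
Step 4: on WHITE (6,9): turn R to W, flip to black, move to (6,8). |black|=5
Step 5: on BLACK (6,8): turn L to S, flip to white, move to (7,8). |black|=4
Step 6: on WHITE (7,8): turn R to W, flip to black, move to (7,7). |black|=5
Step 7: on WHITE (7,7): turn R to N, flip to black, move to (6,7). |black|=6
Step 8: on WHITE (6,7): turn R to E, flip to black, move to (6,8). |black|=7
Step 9: on WHITE (6,8): turn R to S, flip to black, move to (7,8). |black|=8
Step 10: on BLACK (7,8): turn L to E, flip to white, move to (7,9). |black|=7

Answer: BLACK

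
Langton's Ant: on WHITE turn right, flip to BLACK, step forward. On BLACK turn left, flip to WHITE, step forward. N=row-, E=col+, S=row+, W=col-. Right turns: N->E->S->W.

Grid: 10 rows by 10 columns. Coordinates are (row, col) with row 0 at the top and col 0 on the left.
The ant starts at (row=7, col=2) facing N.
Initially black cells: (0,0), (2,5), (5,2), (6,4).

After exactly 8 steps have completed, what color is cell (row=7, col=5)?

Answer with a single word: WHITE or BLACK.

Step 1: on WHITE (7,2): turn R to E, flip to black, move to (7,3). |black|=5
Step 2: on WHITE (7,3): turn R to S, flip to black, move to (8,3). |black|=6
Step 3: on WHITE (8,3): turn R to W, flip to black, move to (8,2). |black|=7
Step 4: on WHITE (8,2): turn R to N, flip to black, move to (7,2). |black|=8
Step 5: on BLACK (7,2): turn L to W, flip to white, move to (7,1). |black|=7
Step 6: on WHITE (7,1): turn R to N, flip to black, move to (6,1). |black|=8
Step 7: on WHITE (6,1): turn R to E, flip to black, move to (6,2). |black|=9
Step 8: on WHITE (6,2): turn R to S, flip to black, move to (7,2). |black|=10

Answer: WHITE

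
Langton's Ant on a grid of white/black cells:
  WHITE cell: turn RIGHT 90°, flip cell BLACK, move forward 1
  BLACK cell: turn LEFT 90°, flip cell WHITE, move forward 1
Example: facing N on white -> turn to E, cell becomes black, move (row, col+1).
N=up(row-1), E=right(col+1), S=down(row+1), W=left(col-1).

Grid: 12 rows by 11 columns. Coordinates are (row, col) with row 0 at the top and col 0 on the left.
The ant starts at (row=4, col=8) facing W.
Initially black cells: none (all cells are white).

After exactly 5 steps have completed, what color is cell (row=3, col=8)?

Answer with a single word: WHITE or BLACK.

Step 1: on WHITE (4,8): turn R to N, flip to black, move to (3,8). |black|=1
Step 2: on WHITE (3,8): turn R to E, flip to black, move to (3,9). |black|=2
Step 3: on WHITE (3,9): turn R to S, flip to black, move to (4,9). |black|=3
Step 4: on WHITE (4,9): turn R to W, flip to black, move to (4,8). |black|=4
Step 5: on BLACK (4,8): turn L to S, flip to white, move to (5,8). |black|=3

Answer: BLACK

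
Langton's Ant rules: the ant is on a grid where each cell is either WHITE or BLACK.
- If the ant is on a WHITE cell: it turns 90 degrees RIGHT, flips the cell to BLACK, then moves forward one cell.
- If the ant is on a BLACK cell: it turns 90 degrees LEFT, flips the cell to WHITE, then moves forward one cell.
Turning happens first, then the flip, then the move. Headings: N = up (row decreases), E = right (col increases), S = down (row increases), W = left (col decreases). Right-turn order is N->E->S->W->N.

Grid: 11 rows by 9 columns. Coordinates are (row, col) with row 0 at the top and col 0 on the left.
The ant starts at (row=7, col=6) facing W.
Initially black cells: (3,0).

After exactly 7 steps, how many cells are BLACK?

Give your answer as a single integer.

Step 1: on WHITE (7,6): turn R to N, flip to black, move to (6,6). |black|=2
Step 2: on WHITE (6,6): turn R to E, flip to black, move to (6,7). |black|=3
Step 3: on WHITE (6,7): turn R to S, flip to black, move to (7,7). |black|=4
Step 4: on WHITE (7,7): turn R to W, flip to black, move to (7,6). |black|=5
Step 5: on BLACK (7,6): turn L to S, flip to white, move to (8,6). |black|=4
Step 6: on WHITE (8,6): turn R to W, flip to black, move to (8,5). |black|=5
Step 7: on WHITE (8,5): turn R to N, flip to black, move to (7,5). |black|=6

Answer: 6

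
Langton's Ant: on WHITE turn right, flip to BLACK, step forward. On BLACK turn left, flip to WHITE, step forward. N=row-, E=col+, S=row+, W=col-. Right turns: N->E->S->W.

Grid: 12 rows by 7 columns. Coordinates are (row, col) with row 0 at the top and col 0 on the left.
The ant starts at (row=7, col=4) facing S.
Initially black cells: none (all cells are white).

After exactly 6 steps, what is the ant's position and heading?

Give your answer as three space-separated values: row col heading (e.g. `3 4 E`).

Answer: 8 5 S

Derivation:
Step 1: on WHITE (7,4): turn R to W, flip to black, move to (7,3). |black|=1
Step 2: on WHITE (7,3): turn R to N, flip to black, move to (6,3). |black|=2
Step 3: on WHITE (6,3): turn R to E, flip to black, move to (6,4). |black|=3
Step 4: on WHITE (6,4): turn R to S, flip to black, move to (7,4). |black|=4
Step 5: on BLACK (7,4): turn L to E, flip to white, move to (7,5). |black|=3
Step 6: on WHITE (7,5): turn R to S, flip to black, move to (8,5). |black|=4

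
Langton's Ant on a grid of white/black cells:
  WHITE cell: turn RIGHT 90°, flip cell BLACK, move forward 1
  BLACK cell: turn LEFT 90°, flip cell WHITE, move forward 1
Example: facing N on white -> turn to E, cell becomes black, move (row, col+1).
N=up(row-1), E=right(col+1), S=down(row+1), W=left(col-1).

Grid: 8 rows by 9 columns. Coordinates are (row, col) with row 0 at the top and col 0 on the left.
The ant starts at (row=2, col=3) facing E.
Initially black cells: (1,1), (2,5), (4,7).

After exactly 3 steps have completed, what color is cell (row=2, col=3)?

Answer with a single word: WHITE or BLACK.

Step 1: on WHITE (2,3): turn R to S, flip to black, move to (3,3). |black|=4
Step 2: on WHITE (3,3): turn R to W, flip to black, move to (3,2). |black|=5
Step 3: on WHITE (3,2): turn R to N, flip to black, move to (2,2). |black|=6

Answer: BLACK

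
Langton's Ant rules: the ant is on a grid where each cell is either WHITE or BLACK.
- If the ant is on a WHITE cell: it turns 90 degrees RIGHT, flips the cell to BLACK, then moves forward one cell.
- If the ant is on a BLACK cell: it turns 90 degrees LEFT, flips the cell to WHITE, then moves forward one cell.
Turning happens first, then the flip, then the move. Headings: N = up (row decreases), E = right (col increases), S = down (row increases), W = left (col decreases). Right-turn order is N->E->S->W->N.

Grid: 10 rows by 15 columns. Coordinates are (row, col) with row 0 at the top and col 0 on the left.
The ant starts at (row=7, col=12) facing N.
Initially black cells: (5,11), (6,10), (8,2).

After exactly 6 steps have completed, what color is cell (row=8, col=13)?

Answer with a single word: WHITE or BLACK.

Answer: BLACK

Derivation:
Step 1: on WHITE (7,12): turn R to E, flip to black, move to (7,13). |black|=4
Step 2: on WHITE (7,13): turn R to S, flip to black, move to (8,13). |black|=5
Step 3: on WHITE (8,13): turn R to W, flip to black, move to (8,12). |black|=6
Step 4: on WHITE (8,12): turn R to N, flip to black, move to (7,12). |black|=7
Step 5: on BLACK (7,12): turn L to W, flip to white, move to (7,11). |black|=6
Step 6: on WHITE (7,11): turn R to N, flip to black, move to (6,11). |black|=7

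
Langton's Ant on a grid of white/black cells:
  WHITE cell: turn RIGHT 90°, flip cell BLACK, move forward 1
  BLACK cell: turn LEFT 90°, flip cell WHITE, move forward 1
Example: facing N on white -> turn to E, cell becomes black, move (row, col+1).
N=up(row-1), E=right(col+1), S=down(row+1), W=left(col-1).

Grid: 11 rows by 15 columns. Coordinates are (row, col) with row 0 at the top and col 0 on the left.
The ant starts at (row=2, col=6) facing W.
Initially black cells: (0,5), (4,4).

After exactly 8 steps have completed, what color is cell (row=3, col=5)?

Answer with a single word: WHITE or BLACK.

Answer: BLACK

Derivation:
Step 1: on WHITE (2,6): turn R to N, flip to black, move to (1,6). |black|=3
Step 2: on WHITE (1,6): turn R to E, flip to black, move to (1,7). |black|=4
Step 3: on WHITE (1,7): turn R to S, flip to black, move to (2,7). |black|=5
Step 4: on WHITE (2,7): turn R to W, flip to black, move to (2,6). |black|=6
Step 5: on BLACK (2,6): turn L to S, flip to white, move to (3,6). |black|=5
Step 6: on WHITE (3,6): turn R to W, flip to black, move to (3,5). |black|=6
Step 7: on WHITE (3,5): turn R to N, flip to black, move to (2,5). |black|=7
Step 8: on WHITE (2,5): turn R to E, flip to black, move to (2,6). |black|=8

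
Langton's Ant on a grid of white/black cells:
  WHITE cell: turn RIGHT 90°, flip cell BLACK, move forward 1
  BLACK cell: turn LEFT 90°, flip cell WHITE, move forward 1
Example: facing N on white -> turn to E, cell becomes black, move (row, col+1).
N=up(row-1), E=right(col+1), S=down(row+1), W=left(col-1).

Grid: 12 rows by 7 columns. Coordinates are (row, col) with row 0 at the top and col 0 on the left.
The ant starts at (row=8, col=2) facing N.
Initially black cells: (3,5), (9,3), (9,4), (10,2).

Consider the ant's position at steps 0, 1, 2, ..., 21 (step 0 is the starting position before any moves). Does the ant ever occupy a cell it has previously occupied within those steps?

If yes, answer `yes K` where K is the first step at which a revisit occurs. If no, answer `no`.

Step 1: on WHITE (8,2): turn R to E, flip to black, move to (8,3). |black|=5 — new cell
Step 2: on WHITE (8,3): turn R to S, flip to black, move to (9,3). |black|=6 — new cell
Step 3: on BLACK (9,3): turn L to E, flip to white, move to (9,4). |black|=5 — new cell
Step 4: on BLACK (9,4): turn L to N, flip to white, move to (8,4). |black|=4 — new cell
Step 5: on WHITE (8,4): turn R to E, flip to black, move to (8,5). |black|=5 — new cell
Step 6: on WHITE (8,5): turn R to S, flip to black, move to (9,5). |black|=6 — new cell
Step 7: on WHITE (9,5): turn R to W, flip to black, move to (9,4). |black|=7 — REVISIT

Answer: yes 7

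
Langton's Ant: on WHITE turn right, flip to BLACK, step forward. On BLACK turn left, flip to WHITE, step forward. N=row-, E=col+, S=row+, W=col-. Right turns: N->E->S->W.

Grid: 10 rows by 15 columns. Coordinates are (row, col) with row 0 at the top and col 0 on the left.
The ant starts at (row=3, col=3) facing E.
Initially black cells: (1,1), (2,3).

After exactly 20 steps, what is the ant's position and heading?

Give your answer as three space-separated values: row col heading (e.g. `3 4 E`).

Answer: 3 5 E

Derivation:
Step 1: on WHITE (3,3): turn R to S, flip to black, move to (4,3). |black|=3
Step 2: on WHITE (4,3): turn R to W, flip to black, move to (4,2). |black|=4
Step 3: on WHITE (4,2): turn R to N, flip to black, move to (3,2). |black|=5
Step 4: on WHITE (3,2): turn R to E, flip to black, move to (3,3). |black|=6
Step 5: on BLACK (3,3): turn L to N, flip to white, move to (2,3). |black|=5
Step 6: on BLACK (2,3): turn L to W, flip to white, move to (2,2). |black|=4
Step 7: on WHITE (2,2): turn R to N, flip to black, move to (1,2). |black|=5
Step 8: on WHITE (1,2): turn R to E, flip to black, move to (1,3). |black|=6
Step 9: on WHITE (1,3): turn R to S, flip to black, move to (2,3). |black|=7
Step 10: on WHITE (2,3): turn R to W, flip to black, move to (2,2). |black|=8
Step 11: on BLACK (2,2): turn L to S, flip to white, move to (3,2). |black|=7
Step 12: on BLACK (3,2): turn L to E, flip to white, move to (3,3). |black|=6
Step 13: on WHITE (3,3): turn R to S, flip to black, move to (4,3). |black|=7
Step 14: on BLACK (4,3): turn L to E, flip to white, move to (4,4). |black|=6
Step 15: on WHITE (4,4): turn R to S, flip to black, move to (5,4). |black|=7
Step 16: on WHITE (5,4): turn R to W, flip to black, move to (5,3). |black|=8
Step 17: on WHITE (5,3): turn R to N, flip to black, move to (4,3). |black|=9
Step 18: on WHITE (4,3): turn R to E, flip to black, move to (4,4). |black|=10
Step 19: on BLACK (4,4): turn L to N, flip to white, move to (3,4). |black|=9
Step 20: on WHITE (3,4): turn R to E, flip to black, move to (3,5). |black|=10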